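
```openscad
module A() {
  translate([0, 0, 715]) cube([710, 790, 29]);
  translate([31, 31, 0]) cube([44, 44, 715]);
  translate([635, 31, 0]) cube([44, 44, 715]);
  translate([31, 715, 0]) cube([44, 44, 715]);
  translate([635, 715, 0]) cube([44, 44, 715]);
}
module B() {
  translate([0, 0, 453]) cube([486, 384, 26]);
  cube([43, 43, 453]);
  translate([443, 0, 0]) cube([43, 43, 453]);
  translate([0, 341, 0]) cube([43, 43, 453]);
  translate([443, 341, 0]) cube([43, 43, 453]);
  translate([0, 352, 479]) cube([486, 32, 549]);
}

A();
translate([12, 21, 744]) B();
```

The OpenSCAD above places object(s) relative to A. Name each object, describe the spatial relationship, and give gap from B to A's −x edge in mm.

The chair's min-x is at 12; the table's min-x is 0; gap = 12 mm.

A is a table. B is a chair. The chair is on top of the table. The gap from the chair to the table's −x edge is 12 mm.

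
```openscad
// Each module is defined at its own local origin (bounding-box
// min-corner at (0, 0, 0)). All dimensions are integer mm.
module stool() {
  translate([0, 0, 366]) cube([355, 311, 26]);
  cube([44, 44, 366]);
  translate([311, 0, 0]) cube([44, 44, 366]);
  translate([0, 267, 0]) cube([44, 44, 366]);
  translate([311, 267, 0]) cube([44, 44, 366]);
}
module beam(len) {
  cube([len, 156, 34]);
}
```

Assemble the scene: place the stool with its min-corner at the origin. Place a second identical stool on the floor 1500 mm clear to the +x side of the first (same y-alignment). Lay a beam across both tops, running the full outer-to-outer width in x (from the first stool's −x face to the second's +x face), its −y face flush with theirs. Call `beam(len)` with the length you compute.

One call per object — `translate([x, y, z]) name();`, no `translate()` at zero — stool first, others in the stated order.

stool();
translate([1855, 0, 0]) stool();
translate([0, 0, 392]) beam(2210);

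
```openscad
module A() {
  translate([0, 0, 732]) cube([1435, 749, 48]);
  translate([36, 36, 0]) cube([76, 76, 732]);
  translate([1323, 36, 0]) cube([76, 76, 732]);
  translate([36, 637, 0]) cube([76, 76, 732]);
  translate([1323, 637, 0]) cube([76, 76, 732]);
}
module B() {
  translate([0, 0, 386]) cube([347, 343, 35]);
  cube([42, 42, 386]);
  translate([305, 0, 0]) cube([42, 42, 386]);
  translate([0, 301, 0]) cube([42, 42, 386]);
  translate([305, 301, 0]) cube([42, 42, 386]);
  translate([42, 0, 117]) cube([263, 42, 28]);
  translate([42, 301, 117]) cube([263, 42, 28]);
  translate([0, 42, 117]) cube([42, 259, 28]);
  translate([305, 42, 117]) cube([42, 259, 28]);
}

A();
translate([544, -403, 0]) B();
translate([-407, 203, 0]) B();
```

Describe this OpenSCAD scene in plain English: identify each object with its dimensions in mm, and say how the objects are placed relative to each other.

A is a table with a 1435×749 mm rectangular top, 48 mm thick, top surface at z = 780 mm, supported by four 76×76 mm square legs, each inset 36 mm from the nearest pair of top edges, running from the floor.

B is a simple wooden stool: a rectangular seat 347 mm (x) by 343 mm (y), 35 mm thick, top face at z = 421 mm, on four square legs, each 42×42 mm in cross-section. The legs rest on z = 0, each flush with a corner of the seat. Four stretchers, 42 mm wide and 28 mm tall, connect adjacent legs with their undersides at z = 117 mm, each running between the inner faces of the legs it joins and aligned with the legs' outer faces on the other axis.

Two stools sit around the table at the −y, −x sides.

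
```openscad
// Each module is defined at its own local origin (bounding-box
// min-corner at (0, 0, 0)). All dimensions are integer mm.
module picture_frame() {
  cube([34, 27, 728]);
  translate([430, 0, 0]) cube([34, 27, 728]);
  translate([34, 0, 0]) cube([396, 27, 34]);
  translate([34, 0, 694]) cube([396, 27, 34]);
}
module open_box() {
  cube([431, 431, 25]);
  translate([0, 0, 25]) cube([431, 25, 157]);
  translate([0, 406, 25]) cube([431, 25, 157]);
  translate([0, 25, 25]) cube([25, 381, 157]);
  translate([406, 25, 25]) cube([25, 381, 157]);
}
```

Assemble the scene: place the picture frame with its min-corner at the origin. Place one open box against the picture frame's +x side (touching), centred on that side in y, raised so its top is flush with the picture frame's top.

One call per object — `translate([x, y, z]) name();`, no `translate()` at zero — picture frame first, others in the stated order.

picture_frame();
translate([464, -202, 546]) open_box();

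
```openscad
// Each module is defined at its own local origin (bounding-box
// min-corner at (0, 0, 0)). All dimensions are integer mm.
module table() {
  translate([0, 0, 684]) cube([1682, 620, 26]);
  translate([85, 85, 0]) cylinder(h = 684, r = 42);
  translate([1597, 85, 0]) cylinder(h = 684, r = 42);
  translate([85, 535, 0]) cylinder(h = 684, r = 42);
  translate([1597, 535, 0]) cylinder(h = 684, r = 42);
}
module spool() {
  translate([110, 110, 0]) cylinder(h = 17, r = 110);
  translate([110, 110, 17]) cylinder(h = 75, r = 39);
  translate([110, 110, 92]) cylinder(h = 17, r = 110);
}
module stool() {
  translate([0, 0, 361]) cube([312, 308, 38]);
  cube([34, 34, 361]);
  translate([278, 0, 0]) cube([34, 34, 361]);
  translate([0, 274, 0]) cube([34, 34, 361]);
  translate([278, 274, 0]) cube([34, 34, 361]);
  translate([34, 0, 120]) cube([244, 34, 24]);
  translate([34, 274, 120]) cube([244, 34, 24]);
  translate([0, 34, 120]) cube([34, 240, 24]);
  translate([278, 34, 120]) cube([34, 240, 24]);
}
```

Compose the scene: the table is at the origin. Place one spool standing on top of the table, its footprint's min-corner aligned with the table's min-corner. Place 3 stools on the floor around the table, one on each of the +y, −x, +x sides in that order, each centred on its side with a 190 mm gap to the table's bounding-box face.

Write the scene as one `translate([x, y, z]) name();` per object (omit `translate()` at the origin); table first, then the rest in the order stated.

table();
translate([0, 0, 710]) spool();
translate([685, 810, 0]) stool();
translate([-502, 156, 0]) stool();
translate([1872, 156, 0]) stool();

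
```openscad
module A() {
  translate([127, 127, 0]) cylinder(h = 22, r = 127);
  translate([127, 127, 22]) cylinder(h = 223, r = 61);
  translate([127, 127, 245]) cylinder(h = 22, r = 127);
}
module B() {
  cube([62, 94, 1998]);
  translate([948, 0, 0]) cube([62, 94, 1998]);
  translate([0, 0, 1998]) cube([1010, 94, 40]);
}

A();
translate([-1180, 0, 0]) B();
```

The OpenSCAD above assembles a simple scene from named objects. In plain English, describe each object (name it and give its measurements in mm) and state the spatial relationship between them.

A is a spool: two coaxial disc flanges of radius 127 mm and thickness 22 mm, joined by a core cylinder of radius 61 mm and height 223 mm. The lower flange rests on z = 0 and the three cylinders share a vertical axis.

B is a rectangular door frame: two vertical jambs of 62×94 mm section, 1998 mm tall, with a clear opening 886 mm wide between their inner faces. A header 40 mm tall and 94 mm deep lies on top of the jambs and spans the full outside width.

The door frame is on the floor beside the spool on its −x side.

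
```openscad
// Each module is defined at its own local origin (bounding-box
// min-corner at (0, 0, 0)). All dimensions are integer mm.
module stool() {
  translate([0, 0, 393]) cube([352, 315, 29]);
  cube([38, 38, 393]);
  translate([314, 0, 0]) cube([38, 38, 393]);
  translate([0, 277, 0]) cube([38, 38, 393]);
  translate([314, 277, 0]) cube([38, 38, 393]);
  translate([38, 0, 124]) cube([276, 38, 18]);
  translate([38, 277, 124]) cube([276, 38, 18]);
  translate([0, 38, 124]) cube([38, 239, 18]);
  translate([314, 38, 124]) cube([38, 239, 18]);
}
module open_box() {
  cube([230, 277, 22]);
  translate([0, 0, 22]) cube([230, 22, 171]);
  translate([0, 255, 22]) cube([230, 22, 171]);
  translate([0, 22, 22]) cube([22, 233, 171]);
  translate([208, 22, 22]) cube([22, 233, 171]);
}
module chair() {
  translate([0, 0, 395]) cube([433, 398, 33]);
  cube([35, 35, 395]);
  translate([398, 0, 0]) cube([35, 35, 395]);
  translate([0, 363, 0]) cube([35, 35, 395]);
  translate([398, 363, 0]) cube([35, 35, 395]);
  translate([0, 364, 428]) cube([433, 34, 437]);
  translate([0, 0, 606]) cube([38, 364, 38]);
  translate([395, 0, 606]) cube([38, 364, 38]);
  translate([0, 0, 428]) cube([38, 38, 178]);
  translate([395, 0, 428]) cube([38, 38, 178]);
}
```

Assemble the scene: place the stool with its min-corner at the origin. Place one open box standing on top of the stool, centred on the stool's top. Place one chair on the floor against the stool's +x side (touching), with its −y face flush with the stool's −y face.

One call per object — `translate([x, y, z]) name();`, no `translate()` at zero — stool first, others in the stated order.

stool();
translate([61, 19, 422]) open_box();
translate([352, 0, 0]) chair();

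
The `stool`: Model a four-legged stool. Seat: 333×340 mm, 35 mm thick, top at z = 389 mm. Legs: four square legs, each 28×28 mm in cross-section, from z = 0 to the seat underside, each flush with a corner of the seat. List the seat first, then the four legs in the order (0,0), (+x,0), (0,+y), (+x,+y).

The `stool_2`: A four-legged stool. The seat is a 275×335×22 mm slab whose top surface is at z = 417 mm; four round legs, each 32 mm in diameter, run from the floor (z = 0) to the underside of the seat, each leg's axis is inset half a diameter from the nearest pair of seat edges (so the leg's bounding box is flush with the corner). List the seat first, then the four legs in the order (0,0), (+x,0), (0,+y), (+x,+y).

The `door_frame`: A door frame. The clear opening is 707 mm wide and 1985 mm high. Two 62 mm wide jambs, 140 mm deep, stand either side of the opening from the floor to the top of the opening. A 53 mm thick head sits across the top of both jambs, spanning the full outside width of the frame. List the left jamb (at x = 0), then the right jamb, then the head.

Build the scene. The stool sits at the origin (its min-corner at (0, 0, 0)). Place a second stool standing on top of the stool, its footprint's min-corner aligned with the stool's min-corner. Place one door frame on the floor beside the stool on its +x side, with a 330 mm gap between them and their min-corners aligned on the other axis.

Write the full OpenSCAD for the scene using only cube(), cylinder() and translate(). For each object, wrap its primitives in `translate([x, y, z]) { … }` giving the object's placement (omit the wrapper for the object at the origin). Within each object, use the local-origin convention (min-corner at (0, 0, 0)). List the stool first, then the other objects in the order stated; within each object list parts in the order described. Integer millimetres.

translate([0, 0, 354]) cube([333, 340, 35]);
cube([28, 28, 354]);
translate([305, 0, 0]) cube([28, 28, 354]);
translate([0, 312, 0]) cube([28, 28, 354]);
translate([305, 312, 0]) cube([28, 28, 354]);
translate([0, 0, 389]) {
  translate([0, 0, 395]) cube([275, 335, 22]);
  translate([16, 16, 0]) cylinder(h = 395, r = 16);
  translate([259, 16, 0]) cylinder(h = 395, r = 16);
  translate([16, 319, 0]) cylinder(h = 395, r = 16);
  translate([259, 319, 0]) cylinder(h = 395, r = 16);
}
translate([663, 0, 0]) {
  cube([62, 140, 1985]);
  translate([769, 0, 0]) cube([62, 140, 1985]);
  translate([0, 0, 1985]) cube([831, 140, 53]);
}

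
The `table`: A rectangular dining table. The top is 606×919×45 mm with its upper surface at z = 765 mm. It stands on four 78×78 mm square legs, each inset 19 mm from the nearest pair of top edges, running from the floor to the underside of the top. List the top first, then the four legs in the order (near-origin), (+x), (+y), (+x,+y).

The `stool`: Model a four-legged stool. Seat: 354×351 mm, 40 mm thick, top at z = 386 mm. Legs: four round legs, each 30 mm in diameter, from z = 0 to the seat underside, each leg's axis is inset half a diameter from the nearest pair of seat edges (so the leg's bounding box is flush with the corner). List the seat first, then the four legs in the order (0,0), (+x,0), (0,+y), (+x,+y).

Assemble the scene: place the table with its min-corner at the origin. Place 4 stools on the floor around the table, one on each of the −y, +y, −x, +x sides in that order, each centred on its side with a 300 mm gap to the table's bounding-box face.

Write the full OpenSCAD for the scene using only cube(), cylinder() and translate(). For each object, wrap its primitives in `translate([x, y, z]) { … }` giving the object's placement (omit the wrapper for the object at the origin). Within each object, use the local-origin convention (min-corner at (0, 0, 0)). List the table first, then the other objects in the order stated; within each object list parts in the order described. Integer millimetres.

translate([0, 0, 720]) cube([606, 919, 45]);
translate([19, 19, 0]) cube([78, 78, 720]);
translate([509, 19, 0]) cube([78, 78, 720]);
translate([19, 822, 0]) cube([78, 78, 720]);
translate([509, 822, 0]) cube([78, 78, 720]);
translate([126, -651, 0]) {
  translate([0, 0, 346]) cube([354, 351, 40]);
  translate([15, 15, 0]) cylinder(h = 346, r = 15);
  translate([339, 15, 0]) cylinder(h = 346, r = 15);
  translate([15, 336, 0]) cylinder(h = 346, r = 15);
  translate([339, 336, 0]) cylinder(h = 346, r = 15);
}
translate([126, 1219, 0]) {
  translate([0, 0, 346]) cube([354, 351, 40]);
  translate([15, 15, 0]) cylinder(h = 346, r = 15);
  translate([339, 15, 0]) cylinder(h = 346, r = 15);
  translate([15, 336, 0]) cylinder(h = 346, r = 15);
  translate([339, 336, 0]) cylinder(h = 346, r = 15);
}
translate([-654, 284, 0]) {
  translate([0, 0, 346]) cube([354, 351, 40]);
  translate([15, 15, 0]) cylinder(h = 346, r = 15);
  translate([339, 15, 0]) cylinder(h = 346, r = 15);
  translate([15, 336, 0]) cylinder(h = 346, r = 15);
  translate([339, 336, 0]) cylinder(h = 346, r = 15);
}
translate([906, 284, 0]) {
  translate([0, 0, 346]) cube([354, 351, 40]);
  translate([15, 15, 0]) cylinder(h = 346, r = 15);
  translate([339, 15, 0]) cylinder(h = 346, r = 15);
  translate([15, 336, 0]) cylinder(h = 346, r = 15);
  translate([339, 336, 0]) cylinder(h = 346, r = 15);
}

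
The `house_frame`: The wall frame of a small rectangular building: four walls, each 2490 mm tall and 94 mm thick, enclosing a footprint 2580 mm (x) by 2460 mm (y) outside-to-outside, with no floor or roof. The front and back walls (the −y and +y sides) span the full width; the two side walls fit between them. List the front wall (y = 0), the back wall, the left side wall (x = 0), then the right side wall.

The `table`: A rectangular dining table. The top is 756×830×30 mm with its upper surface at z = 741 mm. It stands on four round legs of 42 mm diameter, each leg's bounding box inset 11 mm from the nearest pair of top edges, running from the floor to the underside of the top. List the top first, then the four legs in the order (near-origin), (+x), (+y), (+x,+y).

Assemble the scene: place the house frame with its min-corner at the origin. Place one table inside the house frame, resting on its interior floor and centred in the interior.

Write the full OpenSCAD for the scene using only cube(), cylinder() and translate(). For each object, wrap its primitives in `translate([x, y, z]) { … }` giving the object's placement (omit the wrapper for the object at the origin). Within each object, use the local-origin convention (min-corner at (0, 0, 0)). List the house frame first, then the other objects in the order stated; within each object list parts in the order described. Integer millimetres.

cube([2580, 94, 2490]);
translate([0, 2366, 0]) cube([2580, 94, 2490]);
translate([0, 94, 0]) cube([94, 2272, 2490]);
translate([2486, 94, 0]) cube([94, 2272, 2490]);
translate([912, 815, 0]) {
  translate([0, 0, 711]) cube([756, 830, 30]);
  translate([32, 32, 0]) cylinder(h = 711, r = 21);
  translate([724, 32, 0]) cylinder(h = 711, r = 21);
  translate([32, 798, 0]) cylinder(h = 711, r = 21);
  translate([724, 798, 0]) cylinder(h = 711, r = 21);
}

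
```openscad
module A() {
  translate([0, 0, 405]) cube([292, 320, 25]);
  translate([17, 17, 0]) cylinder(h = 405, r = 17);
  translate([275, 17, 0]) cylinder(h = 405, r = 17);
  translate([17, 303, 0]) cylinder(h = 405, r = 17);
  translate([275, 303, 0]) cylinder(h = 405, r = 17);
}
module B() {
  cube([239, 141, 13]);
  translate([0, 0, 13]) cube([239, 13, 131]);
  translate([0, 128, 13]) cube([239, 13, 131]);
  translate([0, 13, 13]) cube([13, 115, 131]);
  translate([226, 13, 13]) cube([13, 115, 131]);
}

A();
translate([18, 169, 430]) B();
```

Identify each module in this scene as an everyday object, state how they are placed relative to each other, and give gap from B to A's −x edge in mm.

The open box's min-x is at 18; the stool's min-x is 0; gap = 18 mm.

A is a stool. B is an open box. The open box is on top of the stool. The gap from the open box to the stool's −x edge is 18 mm.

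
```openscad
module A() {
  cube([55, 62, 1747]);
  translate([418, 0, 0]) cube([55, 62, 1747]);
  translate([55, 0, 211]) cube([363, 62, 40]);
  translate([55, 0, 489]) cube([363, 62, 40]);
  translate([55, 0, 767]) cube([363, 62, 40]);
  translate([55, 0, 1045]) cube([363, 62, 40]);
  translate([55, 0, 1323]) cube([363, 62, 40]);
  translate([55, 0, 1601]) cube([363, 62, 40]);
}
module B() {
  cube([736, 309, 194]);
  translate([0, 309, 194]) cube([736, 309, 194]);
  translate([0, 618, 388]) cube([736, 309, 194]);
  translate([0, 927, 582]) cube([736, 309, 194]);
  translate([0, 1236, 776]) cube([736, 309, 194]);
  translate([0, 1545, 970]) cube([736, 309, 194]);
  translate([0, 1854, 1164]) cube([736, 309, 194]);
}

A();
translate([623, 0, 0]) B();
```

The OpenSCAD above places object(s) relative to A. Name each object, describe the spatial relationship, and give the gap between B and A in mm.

The staircase's nearest face is 150 mm from the ladder's +x face.

A is a ladder. B is a staircase. The staircase is on the floor beside the ladder on its +x side. The gap between the staircase and the ladder is 150 mm.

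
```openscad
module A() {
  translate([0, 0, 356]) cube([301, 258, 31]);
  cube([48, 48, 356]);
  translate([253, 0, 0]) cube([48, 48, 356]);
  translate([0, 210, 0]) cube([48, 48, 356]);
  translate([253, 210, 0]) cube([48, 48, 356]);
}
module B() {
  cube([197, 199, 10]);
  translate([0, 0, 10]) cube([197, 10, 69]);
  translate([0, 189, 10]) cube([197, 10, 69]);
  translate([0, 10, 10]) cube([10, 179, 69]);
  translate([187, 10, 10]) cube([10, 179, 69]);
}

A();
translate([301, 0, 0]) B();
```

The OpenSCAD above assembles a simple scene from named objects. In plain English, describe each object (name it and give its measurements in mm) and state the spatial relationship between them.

A is a simple wooden stool: a rectangular seat 301 mm (x) by 258 mm (y), 31 mm thick, top face at z = 387 mm, on four square legs, each 48×48 mm in cross-section. The legs rest on z = 0, each flush with a corner of the seat.

B is an open storage box with external size 197×199×79 mm and wall thickness 10 mm (the base is also 10 mm thick). The base covers the whole footprint; the four walls stand on the base, with the y-facing walls full-width and the x-facing walls fitting between their inner faces.

The open box is against the stool's +x side, with their −y faces flush.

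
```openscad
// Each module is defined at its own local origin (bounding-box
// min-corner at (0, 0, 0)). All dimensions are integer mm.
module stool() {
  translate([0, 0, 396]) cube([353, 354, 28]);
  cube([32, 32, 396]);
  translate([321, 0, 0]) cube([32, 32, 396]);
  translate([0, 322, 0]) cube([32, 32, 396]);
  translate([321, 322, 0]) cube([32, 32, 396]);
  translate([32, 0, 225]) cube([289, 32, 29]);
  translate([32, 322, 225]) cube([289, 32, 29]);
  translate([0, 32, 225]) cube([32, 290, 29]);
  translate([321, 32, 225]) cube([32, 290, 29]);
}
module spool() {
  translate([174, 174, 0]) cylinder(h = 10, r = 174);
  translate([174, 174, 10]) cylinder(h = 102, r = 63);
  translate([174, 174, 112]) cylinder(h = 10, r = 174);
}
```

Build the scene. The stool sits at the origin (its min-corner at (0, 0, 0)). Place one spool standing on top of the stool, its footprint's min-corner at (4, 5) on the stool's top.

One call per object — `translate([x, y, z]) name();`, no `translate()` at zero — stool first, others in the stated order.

stool();
translate([4, 5, 424]) spool();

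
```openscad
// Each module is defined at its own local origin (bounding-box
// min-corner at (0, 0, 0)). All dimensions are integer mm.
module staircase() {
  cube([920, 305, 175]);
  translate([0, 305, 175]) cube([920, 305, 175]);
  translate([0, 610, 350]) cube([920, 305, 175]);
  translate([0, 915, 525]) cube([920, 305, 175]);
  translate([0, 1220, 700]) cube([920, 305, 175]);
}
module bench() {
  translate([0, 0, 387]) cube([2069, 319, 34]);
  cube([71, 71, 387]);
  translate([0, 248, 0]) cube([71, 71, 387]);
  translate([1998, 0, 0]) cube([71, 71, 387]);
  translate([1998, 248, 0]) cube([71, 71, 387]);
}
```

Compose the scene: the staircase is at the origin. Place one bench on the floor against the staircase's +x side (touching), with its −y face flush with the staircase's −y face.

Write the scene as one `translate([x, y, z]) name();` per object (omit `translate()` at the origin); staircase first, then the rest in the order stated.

staircase();
translate([920, 0, 0]) bench();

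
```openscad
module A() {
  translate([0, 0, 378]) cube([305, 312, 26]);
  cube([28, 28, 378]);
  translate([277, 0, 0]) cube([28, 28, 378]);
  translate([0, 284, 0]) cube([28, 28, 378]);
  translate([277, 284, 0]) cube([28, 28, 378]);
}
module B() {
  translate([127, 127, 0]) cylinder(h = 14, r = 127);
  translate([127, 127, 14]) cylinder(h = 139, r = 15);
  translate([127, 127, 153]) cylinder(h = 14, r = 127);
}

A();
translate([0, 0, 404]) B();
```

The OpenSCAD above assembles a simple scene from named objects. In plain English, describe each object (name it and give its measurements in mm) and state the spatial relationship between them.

A is a four-legged stool. The seat is a 305×312×26 mm slab whose top surface is at z = 404 mm; four square legs, each 28×28 mm in cross-section, run from the floor (z = 0) to the underside of the seat, each flush with a corner of the seat.

B is a spool: two coaxial disc flanges of radius 127 mm and thickness 14 mm, joined by a core cylinder of radius 15 mm and height 139 mm. The lower flange rests on z = 0 and the three cylinders share a vertical axis.

The spool is on top of the stool.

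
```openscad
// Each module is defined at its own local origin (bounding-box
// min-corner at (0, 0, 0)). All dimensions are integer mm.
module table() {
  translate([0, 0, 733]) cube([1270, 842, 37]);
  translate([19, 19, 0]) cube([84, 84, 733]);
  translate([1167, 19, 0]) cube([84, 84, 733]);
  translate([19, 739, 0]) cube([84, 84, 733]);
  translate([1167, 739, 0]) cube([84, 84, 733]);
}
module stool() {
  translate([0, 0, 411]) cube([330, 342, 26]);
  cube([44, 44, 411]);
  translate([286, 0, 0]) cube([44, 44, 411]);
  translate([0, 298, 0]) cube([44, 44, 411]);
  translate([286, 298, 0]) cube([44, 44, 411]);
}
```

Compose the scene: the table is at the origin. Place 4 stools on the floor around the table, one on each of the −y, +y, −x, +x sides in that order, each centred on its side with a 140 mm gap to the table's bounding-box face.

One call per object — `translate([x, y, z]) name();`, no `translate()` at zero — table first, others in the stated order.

table();
translate([470, -482, 0]) stool();
translate([470, 982, 0]) stool();
translate([-470, 250, 0]) stool();
translate([1410, 250, 0]) stool();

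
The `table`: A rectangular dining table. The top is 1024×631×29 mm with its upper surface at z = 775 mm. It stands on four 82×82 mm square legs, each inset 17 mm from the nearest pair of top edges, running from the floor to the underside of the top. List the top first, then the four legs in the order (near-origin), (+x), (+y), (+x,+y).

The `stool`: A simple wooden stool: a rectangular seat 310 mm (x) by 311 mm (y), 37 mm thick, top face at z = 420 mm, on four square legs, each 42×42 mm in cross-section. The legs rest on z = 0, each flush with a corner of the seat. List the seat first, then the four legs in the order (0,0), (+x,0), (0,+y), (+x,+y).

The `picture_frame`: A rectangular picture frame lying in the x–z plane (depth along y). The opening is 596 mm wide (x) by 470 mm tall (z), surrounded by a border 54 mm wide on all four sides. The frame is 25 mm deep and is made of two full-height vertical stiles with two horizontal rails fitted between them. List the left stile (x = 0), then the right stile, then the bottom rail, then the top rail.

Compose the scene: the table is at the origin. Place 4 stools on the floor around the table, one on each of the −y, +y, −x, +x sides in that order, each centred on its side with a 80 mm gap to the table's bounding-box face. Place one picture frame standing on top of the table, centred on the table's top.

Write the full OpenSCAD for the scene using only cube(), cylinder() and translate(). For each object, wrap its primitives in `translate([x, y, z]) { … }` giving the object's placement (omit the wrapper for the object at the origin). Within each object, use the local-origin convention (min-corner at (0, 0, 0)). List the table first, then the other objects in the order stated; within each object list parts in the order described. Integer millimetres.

translate([0, 0, 746]) cube([1024, 631, 29]);
translate([17, 17, 0]) cube([82, 82, 746]);
translate([925, 17, 0]) cube([82, 82, 746]);
translate([17, 532, 0]) cube([82, 82, 746]);
translate([925, 532, 0]) cube([82, 82, 746]);
translate([357, -391, 0]) {
  translate([0, 0, 383]) cube([310, 311, 37]);
  cube([42, 42, 383]);
  translate([268, 0, 0]) cube([42, 42, 383]);
  translate([0, 269, 0]) cube([42, 42, 383]);
  translate([268, 269, 0]) cube([42, 42, 383]);
}
translate([357, 711, 0]) {
  translate([0, 0, 383]) cube([310, 311, 37]);
  cube([42, 42, 383]);
  translate([268, 0, 0]) cube([42, 42, 383]);
  translate([0, 269, 0]) cube([42, 42, 383]);
  translate([268, 269, 0]) cube([42, 42, 383]);
}
translate([-390, 160, 0]) {
  translate([0, 0, 383]) cube([310, 311, 37]);
  cube([42, 42, 383]);
  translate([268, 0, 0]) cube([42, 42, 383]);
  translate([0, 269, 0]) cube([42, 42, 383]);
  translate([268, 269, 0]) cube([42, 42, 383]);
}
translate([1104, 160, 0]) {
  translate([0, 0, 383]) cube([310, 311, 37]);
  cube([42, 42, 383]);
  translate([268, 0, 0]) cube([42, 42, 383]);
  translate([0, 269, 0]) cube([42, 42, 383]);
  translate([268, 269, 0]) cube([42, 42, 383]);
}
translate([160, 303, 775]) {
  cube([54, 25, 578]);
  translate([650, 0, 0]) cube([54, 25, 578]);
  translate([54, 0, 0]) cube([596, 25, 54]);
  translate([54, 0, 524]) cube([596, 25, 54]);
}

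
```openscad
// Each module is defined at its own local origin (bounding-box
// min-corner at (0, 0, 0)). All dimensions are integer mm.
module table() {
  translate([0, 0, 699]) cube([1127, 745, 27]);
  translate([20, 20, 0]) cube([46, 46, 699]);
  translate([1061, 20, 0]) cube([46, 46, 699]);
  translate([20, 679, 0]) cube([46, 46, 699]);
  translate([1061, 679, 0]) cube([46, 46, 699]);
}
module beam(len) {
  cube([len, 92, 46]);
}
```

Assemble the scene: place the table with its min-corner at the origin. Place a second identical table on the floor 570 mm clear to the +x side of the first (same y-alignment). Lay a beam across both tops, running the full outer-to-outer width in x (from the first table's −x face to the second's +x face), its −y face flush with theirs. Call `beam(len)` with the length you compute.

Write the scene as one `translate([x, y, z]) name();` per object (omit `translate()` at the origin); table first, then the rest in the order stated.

table();
translate([1697, 0, 0]) table();
translate([0, 0, 726]) beam(2824);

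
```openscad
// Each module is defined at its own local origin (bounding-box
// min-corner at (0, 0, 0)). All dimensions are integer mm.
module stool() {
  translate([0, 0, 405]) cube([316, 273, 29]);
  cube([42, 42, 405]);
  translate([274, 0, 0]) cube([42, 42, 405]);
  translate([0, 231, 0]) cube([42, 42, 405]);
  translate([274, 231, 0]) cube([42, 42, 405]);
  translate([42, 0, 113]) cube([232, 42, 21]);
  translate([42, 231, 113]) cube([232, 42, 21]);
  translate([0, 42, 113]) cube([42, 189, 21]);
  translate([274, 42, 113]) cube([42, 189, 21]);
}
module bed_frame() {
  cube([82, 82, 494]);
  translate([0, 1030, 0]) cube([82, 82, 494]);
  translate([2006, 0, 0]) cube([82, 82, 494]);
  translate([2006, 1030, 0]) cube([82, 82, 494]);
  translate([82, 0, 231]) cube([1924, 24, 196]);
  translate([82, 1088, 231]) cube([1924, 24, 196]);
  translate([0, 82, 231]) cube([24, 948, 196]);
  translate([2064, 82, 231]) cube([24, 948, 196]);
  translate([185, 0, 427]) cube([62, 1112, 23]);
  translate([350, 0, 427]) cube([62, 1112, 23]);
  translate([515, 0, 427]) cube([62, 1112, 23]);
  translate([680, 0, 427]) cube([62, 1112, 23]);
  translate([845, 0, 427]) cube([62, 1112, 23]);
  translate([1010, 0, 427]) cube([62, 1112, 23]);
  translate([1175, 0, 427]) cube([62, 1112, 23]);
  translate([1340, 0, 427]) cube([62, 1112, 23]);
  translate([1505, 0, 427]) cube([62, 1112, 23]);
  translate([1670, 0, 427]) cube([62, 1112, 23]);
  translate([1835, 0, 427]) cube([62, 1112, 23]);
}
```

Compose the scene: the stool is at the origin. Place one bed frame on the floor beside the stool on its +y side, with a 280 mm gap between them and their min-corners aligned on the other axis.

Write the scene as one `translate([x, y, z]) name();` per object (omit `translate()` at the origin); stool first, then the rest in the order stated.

stool();
translate([0, 553, 0]) bed_frame();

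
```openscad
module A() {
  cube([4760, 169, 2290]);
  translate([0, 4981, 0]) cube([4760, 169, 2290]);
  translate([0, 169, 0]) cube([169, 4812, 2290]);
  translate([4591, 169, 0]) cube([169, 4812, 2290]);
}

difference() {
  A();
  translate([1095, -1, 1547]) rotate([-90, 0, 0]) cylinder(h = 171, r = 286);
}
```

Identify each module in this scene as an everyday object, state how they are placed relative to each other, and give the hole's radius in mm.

The subtracted cylinder has r = 286 mm.

A is a house frame. The house frame has a circular hole through its front wall. The hole's radius is 286 mm.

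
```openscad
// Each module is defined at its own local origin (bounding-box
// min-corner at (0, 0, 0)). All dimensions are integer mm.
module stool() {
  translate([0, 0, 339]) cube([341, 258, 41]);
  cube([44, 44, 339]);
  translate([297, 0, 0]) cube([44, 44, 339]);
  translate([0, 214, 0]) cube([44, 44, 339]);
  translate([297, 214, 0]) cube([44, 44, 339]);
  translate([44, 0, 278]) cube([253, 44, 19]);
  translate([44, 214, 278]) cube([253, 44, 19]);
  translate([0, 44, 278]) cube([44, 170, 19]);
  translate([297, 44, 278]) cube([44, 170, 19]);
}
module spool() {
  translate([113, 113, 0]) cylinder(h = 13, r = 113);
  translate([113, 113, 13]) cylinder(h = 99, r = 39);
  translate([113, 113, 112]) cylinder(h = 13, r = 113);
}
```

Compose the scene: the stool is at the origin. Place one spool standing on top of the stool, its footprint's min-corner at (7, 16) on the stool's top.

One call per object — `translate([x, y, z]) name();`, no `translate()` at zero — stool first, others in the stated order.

stool();
translate([7, 16, 380]) spool();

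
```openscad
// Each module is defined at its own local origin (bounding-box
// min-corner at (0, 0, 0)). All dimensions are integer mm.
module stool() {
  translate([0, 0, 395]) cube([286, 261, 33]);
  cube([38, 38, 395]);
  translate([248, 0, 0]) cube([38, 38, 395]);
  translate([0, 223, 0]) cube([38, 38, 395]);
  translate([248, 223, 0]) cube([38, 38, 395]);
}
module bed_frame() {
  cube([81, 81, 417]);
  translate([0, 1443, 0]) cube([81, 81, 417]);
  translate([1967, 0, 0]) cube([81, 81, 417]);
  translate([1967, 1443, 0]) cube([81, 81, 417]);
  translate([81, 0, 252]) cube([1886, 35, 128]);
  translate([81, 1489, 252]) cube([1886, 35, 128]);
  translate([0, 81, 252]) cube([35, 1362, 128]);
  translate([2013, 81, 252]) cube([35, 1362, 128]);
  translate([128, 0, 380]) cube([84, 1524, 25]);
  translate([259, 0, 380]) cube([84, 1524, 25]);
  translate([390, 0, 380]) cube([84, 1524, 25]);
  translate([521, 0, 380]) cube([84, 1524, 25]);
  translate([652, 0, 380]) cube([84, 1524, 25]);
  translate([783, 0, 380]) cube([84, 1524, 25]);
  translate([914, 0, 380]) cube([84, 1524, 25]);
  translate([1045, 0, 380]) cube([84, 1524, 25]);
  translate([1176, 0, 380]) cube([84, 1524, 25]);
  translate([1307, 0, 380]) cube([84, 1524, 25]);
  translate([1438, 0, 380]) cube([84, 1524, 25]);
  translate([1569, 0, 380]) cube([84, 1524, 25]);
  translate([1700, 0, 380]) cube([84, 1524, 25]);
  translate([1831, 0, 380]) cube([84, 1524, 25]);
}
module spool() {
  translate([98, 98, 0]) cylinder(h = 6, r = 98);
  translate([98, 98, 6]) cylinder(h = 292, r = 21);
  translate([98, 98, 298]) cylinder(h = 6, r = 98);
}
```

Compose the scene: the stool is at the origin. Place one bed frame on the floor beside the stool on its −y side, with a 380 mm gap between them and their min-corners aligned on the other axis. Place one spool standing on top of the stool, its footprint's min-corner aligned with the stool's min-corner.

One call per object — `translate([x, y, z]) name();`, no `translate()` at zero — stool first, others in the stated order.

stool();
translate([0, -1904, 0]) bed_frame();
translate([0, 0, 428]) spool();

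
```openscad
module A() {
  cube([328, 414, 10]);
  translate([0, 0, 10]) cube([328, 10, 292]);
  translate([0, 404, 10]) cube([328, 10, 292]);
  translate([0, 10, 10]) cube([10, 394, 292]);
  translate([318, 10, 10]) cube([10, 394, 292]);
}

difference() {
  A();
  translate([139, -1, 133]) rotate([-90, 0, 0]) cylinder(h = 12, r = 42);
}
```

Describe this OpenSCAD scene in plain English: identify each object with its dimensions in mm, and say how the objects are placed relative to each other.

A is an open-topped rectangular box: outside dimensions 328×414×302 mm, with a uniform wall and base thickness of 10 mm. The base is a full 328×414 slab on the floor; four walls sit on top of the base. The front and back walls (the −y and +y sides) span the full width; the two side walls fit between them.

The open box has a circular hole of radius 42 mm through its front wall, centred at (x = 139, z = 133).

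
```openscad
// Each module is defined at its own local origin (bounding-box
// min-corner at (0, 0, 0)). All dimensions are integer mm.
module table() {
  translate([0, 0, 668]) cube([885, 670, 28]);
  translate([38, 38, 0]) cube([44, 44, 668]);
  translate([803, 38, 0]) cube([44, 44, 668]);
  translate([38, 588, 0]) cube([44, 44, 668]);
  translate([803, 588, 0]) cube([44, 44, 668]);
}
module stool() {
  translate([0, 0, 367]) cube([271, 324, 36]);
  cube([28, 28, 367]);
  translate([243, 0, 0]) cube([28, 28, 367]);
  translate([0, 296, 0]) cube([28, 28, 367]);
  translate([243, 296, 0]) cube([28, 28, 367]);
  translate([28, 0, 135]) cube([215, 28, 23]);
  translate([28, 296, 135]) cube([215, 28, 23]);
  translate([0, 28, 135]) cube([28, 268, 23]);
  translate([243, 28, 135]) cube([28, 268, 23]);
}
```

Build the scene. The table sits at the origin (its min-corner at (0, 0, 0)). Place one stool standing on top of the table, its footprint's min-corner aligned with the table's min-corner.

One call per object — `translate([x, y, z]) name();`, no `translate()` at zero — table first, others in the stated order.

table();
translate([0, 0, 696]) stool();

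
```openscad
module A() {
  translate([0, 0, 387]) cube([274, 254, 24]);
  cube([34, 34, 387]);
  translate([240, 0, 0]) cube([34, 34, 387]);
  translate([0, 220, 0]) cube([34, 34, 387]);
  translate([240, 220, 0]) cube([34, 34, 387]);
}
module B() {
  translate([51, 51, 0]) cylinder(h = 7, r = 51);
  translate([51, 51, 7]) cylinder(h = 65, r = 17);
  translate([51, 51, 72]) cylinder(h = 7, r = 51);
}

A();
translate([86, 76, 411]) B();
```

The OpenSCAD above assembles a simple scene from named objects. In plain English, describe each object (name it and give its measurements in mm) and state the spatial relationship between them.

A is a simple wooden stool: a rectangular seat 274 mm (x) by 254 mm (y), 24 mm thick, top face at z = 411 mm, on four square legs, each 34×34 mm in cross-section. The legs rest on z = 0, each flush with a corner of the seat.

B is a spool: two coaxial disc flanges of radius 51 mm and thickness 7 mm, joined by a core cylinder of radius 17 mm and height 65 mm. The lower flange rests on z = 0 and the three cylinders share a vertical axis.

The spool is on top of the stool, centred.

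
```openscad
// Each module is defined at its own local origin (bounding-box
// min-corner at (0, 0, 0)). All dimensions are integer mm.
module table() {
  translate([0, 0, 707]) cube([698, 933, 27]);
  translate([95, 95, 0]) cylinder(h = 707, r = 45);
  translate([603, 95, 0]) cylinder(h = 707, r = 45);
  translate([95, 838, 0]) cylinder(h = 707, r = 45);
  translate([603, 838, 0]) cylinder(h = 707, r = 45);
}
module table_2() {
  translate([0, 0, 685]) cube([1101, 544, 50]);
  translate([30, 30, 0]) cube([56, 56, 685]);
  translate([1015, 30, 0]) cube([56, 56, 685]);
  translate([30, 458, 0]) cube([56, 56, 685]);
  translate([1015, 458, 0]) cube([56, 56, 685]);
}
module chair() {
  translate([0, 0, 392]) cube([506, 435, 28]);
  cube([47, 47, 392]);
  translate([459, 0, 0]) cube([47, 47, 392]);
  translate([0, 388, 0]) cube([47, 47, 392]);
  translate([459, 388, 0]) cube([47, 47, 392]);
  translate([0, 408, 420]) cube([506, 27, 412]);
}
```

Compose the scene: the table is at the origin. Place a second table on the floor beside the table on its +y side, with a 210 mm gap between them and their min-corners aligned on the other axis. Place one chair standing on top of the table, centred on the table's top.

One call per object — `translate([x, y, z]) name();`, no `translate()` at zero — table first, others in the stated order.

table();
translate([0, 1143, 0]) table_2();
translate([96, 249, 734]) chair();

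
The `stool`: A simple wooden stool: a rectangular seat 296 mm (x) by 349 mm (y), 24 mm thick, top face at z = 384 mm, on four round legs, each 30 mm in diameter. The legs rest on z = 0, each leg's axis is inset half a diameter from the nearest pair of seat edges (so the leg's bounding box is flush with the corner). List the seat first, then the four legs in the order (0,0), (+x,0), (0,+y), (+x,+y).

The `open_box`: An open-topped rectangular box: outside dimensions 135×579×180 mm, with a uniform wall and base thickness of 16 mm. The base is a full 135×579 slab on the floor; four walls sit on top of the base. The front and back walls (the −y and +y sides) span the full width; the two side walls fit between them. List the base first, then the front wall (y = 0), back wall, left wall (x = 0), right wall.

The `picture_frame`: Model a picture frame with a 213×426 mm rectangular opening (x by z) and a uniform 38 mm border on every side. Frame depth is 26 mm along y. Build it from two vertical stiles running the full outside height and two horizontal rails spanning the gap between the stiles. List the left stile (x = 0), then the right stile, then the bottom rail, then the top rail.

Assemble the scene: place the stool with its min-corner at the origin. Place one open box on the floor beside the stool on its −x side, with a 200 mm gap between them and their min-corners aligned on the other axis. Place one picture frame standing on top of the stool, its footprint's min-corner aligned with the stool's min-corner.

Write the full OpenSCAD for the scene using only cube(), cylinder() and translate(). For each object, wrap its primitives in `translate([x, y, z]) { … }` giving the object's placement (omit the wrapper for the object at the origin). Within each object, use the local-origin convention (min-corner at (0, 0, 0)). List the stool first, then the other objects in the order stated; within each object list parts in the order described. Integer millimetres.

translate([0, 0, 360]) cube([296, 349, 24]);
translate([15, 15, 0]) cylinder(h = 360, r = 15);
translate([281, 15, 0]) cylinder(h = 360, r = 15);
translate([15, 334, 0]) cylinder(h = 360, r = 15);
translate([281, 334, 0]) cylinder(h = 360, r = 15);
translate([-335, 0, 0]) {
  cube([135, 579, 16]);
  translate([0, 0, 16]) cube([135, 16, 164]);
  translate([0, 563, 16]) cube([135, 16, 164]);
  translate([0, 16, 16]) cube([16, 547, 164]);
  translate([119, 16, 16]) cube([16, 547, 164]);
}
translate([0, 0, 384]) {
  cube([38, 26, 502]);
  translate([251, 0, 0]) cube([38, 26, 502]);
  translate([38, 0, 0]) cube([213, 26, 38]);
  translate([38, 0, 464]) cube([213, 26, 38]);
}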